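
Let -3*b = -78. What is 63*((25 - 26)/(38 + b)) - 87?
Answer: -5631/64 ≈ -87.984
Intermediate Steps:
b = 26 (b = -1/3*(-78) = 26)
63*((25 - 26)/(38 + b)) - 87 = 63*((25 - 26)/(38 + 26)) - 87 = 63*(-1/64) - 87 = -63/64 - 87 = -5631/64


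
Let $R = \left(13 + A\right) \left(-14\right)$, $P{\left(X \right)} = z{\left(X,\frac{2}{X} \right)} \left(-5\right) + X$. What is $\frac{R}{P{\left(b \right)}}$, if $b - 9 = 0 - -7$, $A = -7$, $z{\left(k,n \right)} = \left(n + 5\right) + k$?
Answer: $\frac{224}{239} \approx 0.93724$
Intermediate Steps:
$z{\left(k,n \right)} = 5 + k + n$ ($z{\left(k,n \right)} = \left(5 + n\right) + k = 5 + k + n$)
$b = 16$ ($b = 9 + \left(0 - -7\right) = 9 + \left(0 + 7\right) = 9 + 7 = 16$)
$P{\left(X \right)} = -25 - \frac{10}{X} - 4 X$ ($P{\left(X \right)} = \left(5 + X + \frac{2}{X}\right) \left(-5\right) + X = \left(-25 - \frac{10}{X} - 5 X\right) + X = -25 - \frac{10}{X} - 4 X$)
$R = -84$ ($R = \left(13 - 7\right) \left(-14\right) = 6 \left(-14\right) = -84$)
$\frac{R}{P{\left(b \right)}} = - \frac{84}{-25 - \frac{10}{16} - 64} = - \frac{84}{-25 - \frac{5}{8} - 64} = - \frac{84}{- \frac{717}{8}} = \left(-84\right) \left(- \frac{8}{717}\right) = \frac{224}{239}$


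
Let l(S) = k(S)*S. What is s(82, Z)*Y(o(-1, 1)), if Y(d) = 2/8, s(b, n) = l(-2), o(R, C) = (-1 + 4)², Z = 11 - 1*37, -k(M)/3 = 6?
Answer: 9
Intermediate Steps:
k(M) = -18 (k(M) = -3*6 = -18)
l(S) = -18*S
Z = -26 (Z = 11 - 37 = -26)
o(R, C) = 9 (o(R, C) = 3² = 9)
s(b, n) = 36 (s(b, n) = -18*(-2) = 36)
Y(d) = ¼ (Y(d) = 2*(⅛) = ¼)
s(82, Z)*Y(o(-1, 1)) = 36*(¼) = 9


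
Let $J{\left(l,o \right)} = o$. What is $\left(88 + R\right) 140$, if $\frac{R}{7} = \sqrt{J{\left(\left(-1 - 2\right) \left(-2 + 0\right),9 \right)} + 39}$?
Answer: $12320 + 3920 \sqrt{3} \approx 19110.0$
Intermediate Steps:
$R = 28 \sqrt{3}$ ($R = 7 \sqrt{9 + 39} = 7 \sqrt{48} = 7 \cdot 4 \sqrt{3} = 28 \sqrt{3} \approx 48.497$)
$\left(88 + R\right) 140 = \left(88 + 28 \sqrt{3}\right) 140 = 12320 + 3920 \sqrt{3}$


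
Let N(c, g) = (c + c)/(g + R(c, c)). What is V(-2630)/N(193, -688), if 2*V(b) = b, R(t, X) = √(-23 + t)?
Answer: 452360/193 - 1315*√170/386 ≈ 2299.4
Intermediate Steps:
N(c, g) = 2*c/(g + √(-23 + c)) (N(c, g) = (c + c)/(g + √(-23 + c)) = (2*c)/(g + √(-23 + c)) = 2*c/(g + √(-23 + c)))
V(b) = b/2
V(-2630)/N(193, -688) = ((½)*(-2630))/((2*193/(-688 + √(-23 + 193)))) = -(-452360/193 + 1315*√170/386) = -1315*(-344/193 + √170/386) = 452360/193 - 1315*√170/386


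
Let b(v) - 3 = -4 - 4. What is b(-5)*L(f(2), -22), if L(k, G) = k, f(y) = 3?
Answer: -15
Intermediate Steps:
b(v) = -5 (b(v) = 3 + (-4 - 4) = 3 - 8 = -5)
b(-5)*L(f(2), -22) = -5*3 = -15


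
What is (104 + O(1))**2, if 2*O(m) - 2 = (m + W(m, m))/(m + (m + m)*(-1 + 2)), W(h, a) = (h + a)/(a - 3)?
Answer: 11025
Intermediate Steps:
W(h, a) = (a + h)/(-3 + a)
O(m) = 1 + (m + 2*m/(-3 + m))/(6*m) (O(m) = 1 + ((m + (m + m)/(-3 + m))/(m + (m + m)*(-1 + 2)))/2 = 1 + ((m + (2*m)/(-3 + m))/(m + (2*m)*1))/2 = 1 + ((m + 2*m/(-3 + m))/(m + 2*m))/2 = 1 + ((m + 2*m/(-3 + m))/((3*m)))/2 = 1 + ((m + 2*m/(-3 + m))*(1/(3*m)))/2 = 1 + ((m + 2*m/(-3 + m))/(3*m))/2 = 1 + (m + 2*m/(-3 + m))/(6*m))
(104 + O(1))**2 = (104 + (-19 + 7*1)/(6*(-3 + 1)))**2 = (104 + (1/6)*(-19 + 7)/(-2))**2 = (104 + (1/6)*(-1/2)*(-12))**2 = (104 + 1)**2 = 105**2 = 11025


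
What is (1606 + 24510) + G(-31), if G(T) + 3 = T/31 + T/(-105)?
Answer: 2741791/105 ≈ 26112.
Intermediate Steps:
G(T) = -3 + 74*T/3255 (G(T) = -3 + (T/31 + T/(-105)) = -3 + (T*(1/31) + T*(-1/105)) = -3 + (T/31 - T/105) = -3 + 74*T/3255)
(1606 + 24510) + G(-31) = (1606 + 24510) + (-3 + (74/3255)*(-31)) = 26116 + (-3 - 74/105) = 26116 - 389/105 = 2741791/105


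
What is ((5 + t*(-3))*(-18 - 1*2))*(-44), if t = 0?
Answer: 4400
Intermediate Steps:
((5 + t*(-3))*(-18 - 1*2))*(-44) = ((5 + 0*(-3))*(-18 - 1*2))*(-44) = ((5 + 0)*(-18 - 2))*(-44) = (5*(-20))*(-44) = -100*(-44) = 4400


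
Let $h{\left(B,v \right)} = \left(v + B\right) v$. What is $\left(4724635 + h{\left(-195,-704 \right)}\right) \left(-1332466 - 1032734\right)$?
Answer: $-12671632321200$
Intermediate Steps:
$h{\left(B,v \right)} = v \left(B + v\right)$ ($h{\left(B,v \right)} = \left(B + v\right) v = v \left(B + v\right)$)
$\left(4724635 + h{\left(-195,-704 \right)}\right) \left(-1332466 - 1032734\right) = \left(4724635 - 704 \left(-195 - 704\right)\right) \left(-1332466 - 1032734\right) = \left(4724635 - -632896\right) \left(-2365200\right) = \left(4724635 + 632896\right) \left(-2365200\right) = 5357531 \left(-2365200\right) = -12671632321200$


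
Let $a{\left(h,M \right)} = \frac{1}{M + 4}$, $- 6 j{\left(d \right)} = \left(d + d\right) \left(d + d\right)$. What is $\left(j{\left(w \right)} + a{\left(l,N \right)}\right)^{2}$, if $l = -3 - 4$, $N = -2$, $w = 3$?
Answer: $\frac{121}{4} \approx 30.25$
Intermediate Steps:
$j{\left(d \right)} = - \frac{2 d^{2}}{3}$ ($j{\left(d \right)} = - \frac{\left(d + d\right) \left(d + d\right)}{6} = - \frac{2 d 2 d}{6} = - \frac{4 d^{2}}{6} = - \frac{2 d^{2}}{3}$)
$l = -7$
$a{\left(h,M \right)} = \frac{1}{4 + M}$
$\left(j{\left(w \right)} + a{\left(l,N \right)}\right)^{2} = \left(- \frac{2 \cdot 3^{2}}{3} + \frac{1}{4 - 2}\right)^{2} = \left(\left(- \frac{2}{3}\right) 9 + \frac{1}{2}\right)^{2} = \left(-6 + \frac{1}{2}\right)^{2} = \left(- \frac{11}{2}\right)^{2} = \frac{121}{4}$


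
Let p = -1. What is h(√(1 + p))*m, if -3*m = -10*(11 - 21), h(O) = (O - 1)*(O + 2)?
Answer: 200/3 ≈ 66.667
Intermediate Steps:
h(O) = (-1 + O)*(2 + O)
m = -100/3 (m = -(-10)*(11 - 21)/3 = -(-10)*(-10)/3 = -⅓*100 = -100/3 ≈ -33.333)
h(√(1 + p))*m = (-2 + √(1 - 1) + (√(1 - 1))²)*(-100/3) = (-2 + √0 + (√0)²)*(-100/3) = (-2 + 0 + 0²)*(-100/3) = (-2 + 0 + 0)*(-100/3) = -2*(-100/3) = 200/3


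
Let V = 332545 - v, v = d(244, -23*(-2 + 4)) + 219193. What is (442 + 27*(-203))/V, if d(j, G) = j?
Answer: -5039/113108 ≈ -0.044550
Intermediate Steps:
v = 219437 (v = 244 + 219193 = 219437)
V = 113108 (V = 332545 - 1*219437 = 332545 - 219437 = 113108)
(442 + 27*(-203))/V = (442 + 27*(-203))/113108 = (442 - 5481)*(1/113108) = -5039*1/113108 = -5039/113108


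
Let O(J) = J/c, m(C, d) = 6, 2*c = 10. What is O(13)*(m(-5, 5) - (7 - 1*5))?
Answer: 52/5 ≈ 10.400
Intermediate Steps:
c = 5 (c = (1/2)*10 = 5)
O(J) = J/5
O(13)*(m(-5, 5) - (7 - 1*5)) = ((1/5)*13)*(6 - (7 - 1*5)) = 13*(6 - (7 - 5))/5 = 13*(6 - 1*2)/5 = 13*(6 - 2)/5 = (13/5)*4 = 52/5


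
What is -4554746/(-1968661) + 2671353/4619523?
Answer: 8766580791497/3031424922901 ≈ 2.8919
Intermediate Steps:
-4554746/(-1968661) + 2671353/4619523 = -4554746*(-1/1968661) + 2671353*(1/4619523) = 4554746/1968661 + 890451/1539841 = 8766580791497/3031424922901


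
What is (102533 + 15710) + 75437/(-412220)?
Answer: 48742054023/412220 ≈ 1.1824e+5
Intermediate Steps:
(102533 + 15710) + 75437/(-412220) = 118243 + 75437*(-1/412220) = 118243 - 75437/412220 = 48742054023/412220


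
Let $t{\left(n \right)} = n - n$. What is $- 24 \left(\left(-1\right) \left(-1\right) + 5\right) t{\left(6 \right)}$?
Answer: $0$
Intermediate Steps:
$t{\left(n \right)} = 0$
$- 24 \left(\left(-1\right) \left(-1\right) + 5\right) t{\left(6 \right)} = - 24 \left(\left(-1\right) \left(-1\right) + 5\right) 0 = - 24 \left(1 + 5\right) 0 = \left(-24\right) 6 \cdot 0 = \left(-144\right) 0 = 0$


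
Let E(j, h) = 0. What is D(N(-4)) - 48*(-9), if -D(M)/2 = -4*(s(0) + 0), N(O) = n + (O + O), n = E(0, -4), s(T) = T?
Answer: 432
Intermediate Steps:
n = 0
N(O) = 2*O (N(O) = 0 + (O + O) = 0 + 2*O = 2*O)
D(M) = 0 (D(M) = -(-8)*(0 + 0) = -(-8)*0 = -2*0 = 0)
D(N(-4)) - 48*(-9) = 0 - 48*(-9) = 0 + 432 = 432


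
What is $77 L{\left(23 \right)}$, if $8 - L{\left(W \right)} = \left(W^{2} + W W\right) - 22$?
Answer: $-79156$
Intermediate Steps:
$L{\left(W \right)} = 30 - 2 W^{2}$ ($L{\left(W \right)} = 8 - \left(\left(W^{2} + W W\right) - 22\right) = 8 - \left(\left(W^{2} + W^{2}\right) - 22\right) = 8 - \left(2 W^{2} - 22\right) = 8 - \left(-22 + 2 W^{2}\right) = 30 - 2 W^{2}$)
$77 L{\left(23 \right)} = 77 \left(30 - 2 \cdot 23^{2}\right) = 77 \left(30 - 1058\right) = 77 \left(-1028\right) = -79156$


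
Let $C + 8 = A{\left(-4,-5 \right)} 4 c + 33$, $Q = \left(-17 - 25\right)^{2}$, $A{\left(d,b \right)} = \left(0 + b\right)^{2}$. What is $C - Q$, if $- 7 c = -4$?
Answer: $- \frac{11773}{7} \approx -1681.9$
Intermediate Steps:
$A{\left(d,b \right)} = b^{2}$
$c = \frac{4}{7}$ ($c = \left(- \frac{1}{7}\right) \left(-4\right) = \frac{4}{7} \approx 0.57143$)
$Q = 1764$ ($Q = \left(-42\right)^{2} = 1764$)
$C = \frac{575}{7}$ ($C = -8 + \left(\left(-5\right)^{2} \cdot 4 \cdot \frac{4}{7} + 33\right) = -8 + \left(25 \cdot 4 \cdot \frac{4}{7} + 33\right) = -8 + \left(100 \cdot \frac{4}{7} + 33\right) = -8 + \left(\frac{400}{7} + 33\right) = -8 + \frac{631}{7} = \frac{575}{7} \approx 82.143$)
$C - Q = \frac{575}{7} - 1764 = - \frac{11773}{7}$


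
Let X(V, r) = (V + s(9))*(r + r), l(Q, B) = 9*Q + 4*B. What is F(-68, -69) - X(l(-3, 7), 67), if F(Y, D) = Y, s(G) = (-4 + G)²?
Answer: -3552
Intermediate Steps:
l(Q, B) = 4*B + 9*Q
X(V, r) = 2*r*(25 + V) (X(V, r) = (V + (-4 + 9)²)*(r + r) = (V + 5²)*(2*r) = (V + 25)*(2*r) = (25 + V)*(2*r) = 2*r*(25 + V))
F(-68, -69) - X(l(-3, 7), 67) = -68 - 2*67*(25 + (4*7 + 9*(-3))) = -68 - 2*67*(25 + (28 - 27)) = -68 - 2*67*(25 + 1) = -68 - 2*67*26 = -68 - 1*3484 = -68 - 3484 = -3552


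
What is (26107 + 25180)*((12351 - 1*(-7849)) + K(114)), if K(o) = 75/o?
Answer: 39369183375/38 ≈ 1.0360e+9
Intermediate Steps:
(26107 + 25180)*((12351 - 1*(-7849)) + K(114)) = (26107 + 25180)*((12351 - 1*(-7849)) + 75/114) = 51287*((12351 + 7849) + 75*(1/114)) = 51287*(20200 + 25/38) = 51287*(767625/38) = 39369183375/38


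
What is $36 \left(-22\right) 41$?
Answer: $-32472$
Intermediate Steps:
$36 \left(-22\right) 41 = \left(-792\right) 41 = -32472$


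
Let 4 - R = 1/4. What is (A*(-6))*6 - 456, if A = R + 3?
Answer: -699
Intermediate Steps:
R = 15/4 (R = 4 - 1/4 = 4 - 1*¼ = 4 - ¼ = 15/4 ≈ 3.7500)
A = 27/4 (A = 15/4 + 3 = 27/4 ≈ 6.7500)
(A*(-6))*6 - 456 = ((27/4)*(-6))*6 - 456 = -81/2*6 - 456 = -243 - 456 = -699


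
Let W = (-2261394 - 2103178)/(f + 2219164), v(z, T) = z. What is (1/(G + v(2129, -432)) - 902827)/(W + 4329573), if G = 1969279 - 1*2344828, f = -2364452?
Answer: -6122684369130901/29361985034284790 ≈ -0.20852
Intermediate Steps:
G = -375549 (G = 1969279 - 2344828 = -375549)
W = 1091143/36322 (W = (-2261394 - 2103178)/(-2364452 + 2219164) = -4364572/(-145288) = -4364572*(-1/145288) = 1091143/36322 ≈ 30.041)
(1/(G + v(2129, -432)) - 902827)/(W + 4329573) = (1/(-375549 + 2129) - 902827)/(1091143/36322 + 4329573) = (1/(-373420) - 902827)/(157259841649/36322) = (-1/373420 - 902827)*(36322/157259841649) = -337133658341/373420*36322/157259841649 = -6122684369130901/29361985034284790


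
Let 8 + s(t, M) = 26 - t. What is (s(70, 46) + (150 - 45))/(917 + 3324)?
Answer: 53/4241 ≈ 0.012497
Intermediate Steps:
s(t, M) = 18 - t (s(t, M) = -8 + (26 - t) = 18 - t)
(s(70, 46) + (150 - 45))/(917 + 3324) = ((18 - 1*70) + (150 - 45))/(917 + 3324) = ((18 - 70) + 105)/4241 = (-52 + 105)*(1/4241) = 53*(1/4241) = 53/4241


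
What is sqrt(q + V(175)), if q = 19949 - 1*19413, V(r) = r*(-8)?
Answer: 12*I*sqrt(6) ≈ 29.394*I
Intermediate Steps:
V(r) = -8*r
q = 536 (q = 19949 - 19413 = 536)
sqrt(q + V(175)) = sqrt(536 - 8*175) = sqrt(536 - 1400) = sqrt(-864) = 12*I*sqrt(6)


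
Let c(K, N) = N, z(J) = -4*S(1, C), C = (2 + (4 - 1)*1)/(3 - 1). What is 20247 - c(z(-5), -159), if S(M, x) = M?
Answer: 20406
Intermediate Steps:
C = 5/2 (C = (2 + 3*1)/2 = (2 + 3)*(1/2) = 5*(1/2) = 5/2 ≈ 2.5000)
z(J) = -4 (z(J) = -4*1 = -4)
20247 - c(z(-5), -159) = 20247 - 1*(-159) = 20247 + 159 = 20406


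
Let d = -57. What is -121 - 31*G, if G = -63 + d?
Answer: 3599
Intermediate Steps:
G = -120 (G = -63 - 57 = -120)
-121 - 31*G = -121 - 31*(-120) = -121 + 3720 = 3599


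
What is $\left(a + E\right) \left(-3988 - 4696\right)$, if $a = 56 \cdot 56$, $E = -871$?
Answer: $-19669260$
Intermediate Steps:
$a = 3136$
$\left(a + E\right) \left(-3988 - 4696\right) = \left(3136 - 871\right) \left(-3988 - 4696\right) = 2265 \left(-8684\right) = -19669260$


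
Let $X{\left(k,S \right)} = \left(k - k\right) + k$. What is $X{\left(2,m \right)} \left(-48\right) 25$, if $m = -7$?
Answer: $-2400$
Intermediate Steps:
$X{\left(k,S \right)} = k$ ($X{\left(k,S \right)} = 0 + k = k$)
$X{\left(2,m \right)} \left(-48\right) 25 = 2 \left(-48\right) 25 = \left(-96\right) 25 = -2400$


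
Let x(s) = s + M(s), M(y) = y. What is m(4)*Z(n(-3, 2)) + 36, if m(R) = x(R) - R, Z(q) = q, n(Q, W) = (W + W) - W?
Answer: 44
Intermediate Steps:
n(Q, W) = W (n(Q, W) = 2*W - W = W)
x(s) = 2*s (x(s) = s + s = 2*s)
m(R) = R (m(R) = 2*R - R = R)
m(4)*Z(n(-3, 2)) + 36 = 4*2 + 36 = 8 + 36 = 44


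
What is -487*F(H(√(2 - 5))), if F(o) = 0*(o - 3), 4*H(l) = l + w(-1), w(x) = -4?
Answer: 0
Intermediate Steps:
H(l) = -1 + l/4 (H(l) = (l - 4)/4 = (-4 + l)/4 = -1 + l/4)
F(o) = 0 (F(o) = 0*(-3 + o) = 0)
-487*F(H(√(2 - 5))) = -487*0 = 0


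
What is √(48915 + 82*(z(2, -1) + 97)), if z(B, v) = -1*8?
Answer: √56213 ≈ 237.09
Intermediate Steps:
z(B, v) = -8
√(48915 + 82*(z(2, -1) + 97)) = √(48915 + 82*(-8 + 97)) = √(48915 + 82*89) = √(48915 + 7298) = √56213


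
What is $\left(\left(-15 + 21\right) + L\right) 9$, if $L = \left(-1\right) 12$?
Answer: $-54$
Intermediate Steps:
$L = -12$
$\left(\left(-15 + 21\right) + L\right) 9 = \left(\left(-15 + 21\right) - 12\right) 9 = \left(6 - 12\right) 9 = \left(-6\right) 9 = -54$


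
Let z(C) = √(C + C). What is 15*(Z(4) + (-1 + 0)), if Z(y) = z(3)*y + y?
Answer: 45 + 60*√6 ≈ 191.97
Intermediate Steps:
z(C) = √2*√C (z(C) = √(2*C) = √2*√C)
Z(y) = y + y*√6 (Z(y) = (√2*√3)*y + y = √6*y + y = y*√6 + y = y + y*√6)
15*(Z(4) + (-1 + 0)) = 15*(4*(1 + √6) + (-1 + 0)) = 15*((4 + 4*√6) - 1) = 15*(3 + 4*√6) = 45 + 60*√6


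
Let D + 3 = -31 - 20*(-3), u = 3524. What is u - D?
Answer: 3498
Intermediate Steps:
D = 26 (D = -3 + (-31 - 20*(-3)) = -3 + (-31 + 60) = -3 + 29 = 26)
u - D = 3524 - 1*26 = 3524 - 26 = 3498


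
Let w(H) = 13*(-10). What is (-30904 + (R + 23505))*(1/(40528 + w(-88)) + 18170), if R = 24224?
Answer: 12350082696325/40398 ≈ 3.0571e+8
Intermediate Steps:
w(H) = -130
(-30904 + (R + 23505))*(1/(40528 + w(-88)) + 18170) = (-30904 + (24224 + 23505))*(1/(40528 - 130) + 18170) = (-30904 + 47729)*(1/40398 + 18170) = 16825*(1/40398 + 18170) = 16825*(734031661/40398) = 12350082696325/40398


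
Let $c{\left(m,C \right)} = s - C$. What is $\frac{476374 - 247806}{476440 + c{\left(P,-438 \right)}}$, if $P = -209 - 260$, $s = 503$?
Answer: $\frac{228568}{477381} \approx 0.4788$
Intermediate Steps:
$P = -469$
$c{\left(m,C \right)} = 503 - C$
$\frac{476374 - 247806}{476440 + c{\left(P,-438 \right)}} = \frac{476374 - 247806}{476440 + \left(503 - -438\right)} = \frac{228568}{476440 + \left(503 + 438\right)} = \frac{228568}{476440 + 941} = \frac{228568}{477381}$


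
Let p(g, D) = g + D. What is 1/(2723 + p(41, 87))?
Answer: 1/2851 ≈ 0.00035075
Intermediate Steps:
p(g, D) = D + g
1/(2723 + p(41, 87)) = 1/(2723 + (87 + 41)) = 1/(2723 + 128) = 1/2851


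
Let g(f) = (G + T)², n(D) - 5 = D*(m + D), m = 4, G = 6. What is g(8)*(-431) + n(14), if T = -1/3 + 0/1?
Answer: -122246/9 ≈ -13583.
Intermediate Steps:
T = -⅓ (T = -1*⅓ + 0*1 = -⅓ + 0 = -⅓ ≈ -0.33333)
n(D) = 5 + D*(4 + D)
g(f) = 289/9 (g(f) = (6 - ⅓)² = (17/3)² = 289/9)
g(8)*(-431) + n(14) = (289/9)*(-431) + (5 + 14² + 4*14) = -124559/9 + (5 + 196 + 56) = -124559/9 + 257 = -122246/9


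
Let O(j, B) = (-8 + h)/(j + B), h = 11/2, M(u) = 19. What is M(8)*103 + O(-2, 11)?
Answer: 35221/18 ≈ 1956.7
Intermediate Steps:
h = 11/2 (h = 11*(½) = 11/2 ≈ 5.5000)
O(j, B) = -5/(2*(B + j)) (O(j, B) = (-8 + 11/2)/(j + B) = -5/(2*(B + j)))
M(8)*103 + O(-2, 11) = 19*103 - 5/(2*11 + 2*(-2)) = 1957 - 5/(22 - 4) = 1957 - 5/18 = 35221/18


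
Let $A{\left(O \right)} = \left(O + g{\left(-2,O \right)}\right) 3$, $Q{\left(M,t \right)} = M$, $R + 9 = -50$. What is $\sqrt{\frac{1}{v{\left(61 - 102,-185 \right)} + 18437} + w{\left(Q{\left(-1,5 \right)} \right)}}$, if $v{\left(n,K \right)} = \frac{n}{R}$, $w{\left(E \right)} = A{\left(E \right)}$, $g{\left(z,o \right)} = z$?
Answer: $\frac{i \sqrt{665636582073}}{271956} \approx 3.0 i$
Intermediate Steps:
$R = -59$ ($R = -9 - 50 = -59$)
$A{\left(O \right)} = -6 + 3 O$ ($A{\left(O \right)} = \left(O - 2\right) 3 = \left(-2 + O\right) 3 = -6 + 3 O$)
$w{\left(E \right)} = -6 + 3 E$
$v{\left(n,K \right)} = - \frac{n}{59}$ ($v{\left(n,K \right)} = \frac{n}{-59} = n \left(- \frac{1}{59}\right) = - \frac{n}{59}$)
$\sqrt{\frac{1}{v{\left(61 - 102,-185 \right)} + 18437} + w{\left(Q{\left(-1,5 \right)} \right)}} = \sqrt{\frac{1}{- \frac{61 - 102}{59} + 18437} + \left(-6 + 3 \left(-1\right)\right)} = \sqrt{\frac{1}{\left(- \frac{1}{59}\right) \left(-41\right) + 18437} - 9} = \sqrt{\frac{1}{\frac{41}{59} + 18437} - 9} = \sqrt{\frac{1}{\frac{1087824}{59}} - 9} = \sqrt{\frac{59}{1087824} - 9} = \sqrt{- \frac{9790357}{1087824}} = \frac{i \sqrt{665636582073}}{271956}$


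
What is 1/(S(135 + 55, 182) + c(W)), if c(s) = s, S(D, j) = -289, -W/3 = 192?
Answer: -1/865 ≈ -0.0011561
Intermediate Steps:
W = -576 (W = -3*192 = -576)
1/(S(135 + 55, 182) + c(W)) = 1/(-289 - 576) = 1/(-865) = -1/865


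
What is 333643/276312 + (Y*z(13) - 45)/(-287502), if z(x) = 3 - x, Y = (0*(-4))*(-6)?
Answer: 15989243971/13240042104 ≈ 1.2076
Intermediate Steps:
Y = 0 (Y = 0*(-6) = 0)
333643/276312 + (Y*z(13) - 45)/(-287502) = 333643/276312 + (0*(3 - 1*13) - 45)/(-287502) = 333643*(1/276312) + (0*(3 - 13) - 45)*(-1/287502) = 333643/276312 + (0*(-10) - 45)*(-1/287502) = 333643/276312 + (0 - 45)*(-1/287502) = 333643/276312 - 45*(-1/287502) = 333643/276312 + 15/95834 = 15989243971/13240042104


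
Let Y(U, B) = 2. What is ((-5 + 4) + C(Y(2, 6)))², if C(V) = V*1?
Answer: 1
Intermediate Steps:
C(V) = V
((-5 + 4) + C(Y(2, 6)))² = ((-5 + 4) + 2)² = (-1 + 2)² = 1² = 1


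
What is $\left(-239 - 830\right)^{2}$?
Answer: $1142761$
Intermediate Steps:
$\left(-239 - 830\right)^{2} = \left(-1069\right)^{2} = 1142761$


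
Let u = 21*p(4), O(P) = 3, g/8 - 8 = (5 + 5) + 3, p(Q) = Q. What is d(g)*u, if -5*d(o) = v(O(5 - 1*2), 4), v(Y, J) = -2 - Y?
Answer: 84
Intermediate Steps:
g = 168 (g = 64 + 8*((5 + 5) + 3) = 64 + 8*(10 + 3) = 64 + 8*13 = 64 + 104 = 168)
d(o) = 1 (d(o) = -(-2 - 1*3)/5 = -(-2 - 3)/5 = -⅕*(-5) = 1)
u = 84 (u = 21*4 = 84)
d(g)*u = 1*84 = 84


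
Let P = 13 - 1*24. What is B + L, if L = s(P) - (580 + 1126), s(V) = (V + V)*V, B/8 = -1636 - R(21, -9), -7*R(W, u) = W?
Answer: -14528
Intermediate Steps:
R(W, u) = -W/7
P = -11 (P = 13 - 24 = -11)
B = -13064 (B = 8*(-1636 - (-1)*21/7) = 8*(-1636 - 1*(-3)) = 8*(-1636 + 3) = 8*(-1633) = -13064)
s(V) = 2*V² (s(V) = (2*V)*V = 2*V²)
L = -1464 (L = 2*(-11)² - (580 + 1126) = 2*121 - 1*1706 = 242 - 1706 = -1464)
B + L = -13064 - 1464 = -14528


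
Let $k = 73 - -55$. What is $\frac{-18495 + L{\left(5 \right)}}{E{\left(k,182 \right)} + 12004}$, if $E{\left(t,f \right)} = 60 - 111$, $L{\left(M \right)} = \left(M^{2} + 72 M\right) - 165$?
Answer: $- \frac{18275}{11953} \approx -1.5289$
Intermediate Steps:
$k = 128$ ($k = 73 + 55 = 128$)
$L{\left(M \right)} = -165 + M^{2} + 72 M$
$E{\left(t,f \right)} = -51$
$\frac{-18495 + L{\left(5 \right)}}{E{\left(k,182 \right)} + 12004} = \frac{-18495 + \left(-165 + 5^{2} + 72 \cdot 5\right)}{-51 + 12004} = \frac{-18495 + \left(-165 + 25 + 360\right)}{11953} = \left(-18495 + 220\right) \frac{1}{11953} = \left(-18275\right) \frac{1}{11953} = - \frac{18275}{11953}$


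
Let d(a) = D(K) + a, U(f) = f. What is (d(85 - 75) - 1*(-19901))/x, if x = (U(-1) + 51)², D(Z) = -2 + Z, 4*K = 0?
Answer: 19909/2500 ≈ 7.9636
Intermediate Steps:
K = 0 (K = (¼)*0 = 0)
d(a) = -2 + a (d(a) = (-2 + 0) + a = -2 + a)
x = 2500 (x = (-1 + 51)² = 50² = 2500)
(d(85 - 75) - 1*(-19901))/x = ((-2 + (85 - 75)) - 1*(-19901))/2500 = ((-2 + 10) + 19901)*(1/2500) = (8 + 19901)*(1/2500) = 19909*(1/2500) = 19909/2500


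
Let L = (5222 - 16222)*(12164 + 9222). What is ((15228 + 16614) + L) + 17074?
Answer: -235197084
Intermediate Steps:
L = -235246000 (L = -11000*21386 = -235246000)
((15228 + 16614) + L) + 17074 = ((15228 + 16614) - 235246000) + 17074 = (31842 - 235246000) + 17074 = -235214158 + 17074 = -235197084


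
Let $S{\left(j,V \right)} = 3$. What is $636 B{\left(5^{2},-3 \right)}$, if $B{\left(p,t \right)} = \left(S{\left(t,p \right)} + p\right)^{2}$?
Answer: $498624$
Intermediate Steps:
$B{\left(p,t \right)} = \left(3 + p\right)^{2}$
$636 B{\left(5^{2},-3 \right)} = 636 \left(3 + 5^{2}\right)^{2} = 636 \left(3 + 25\right)^{2} = 636 \cdot 28^{2} = 636 \cdot 784 = 498624$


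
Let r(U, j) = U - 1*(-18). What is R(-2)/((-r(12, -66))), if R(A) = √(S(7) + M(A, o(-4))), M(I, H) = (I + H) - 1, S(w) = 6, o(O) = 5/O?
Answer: -√7/60 ≈ -0.044096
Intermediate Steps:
r(U, j) = 18 + U (r(U, j) = U + 18 = 18 + U)
M(I, H) = -1 + H + I (M(I, H) = (H + I) - 1 = -1 + H + I)
R(A) = √(15/4 + A) (R(A) = √(6 + (-1 + 5/(-4) + A)) = √(6 + (-1 + 5*(-¼) + A)) = √(6 + (-1 - 5/4 + A)) = √(6 + (-9/4 + A)) = √(15/4 + A))
R(-2)/((-r(12, -66))) = (√(15 + 4*(-2))/2)/((-(18 + 12))) = (√(15 - 8)/2)/((-1*30)) = (√7/2)/(-30) = (√7/2)*(-1/30) = -√7/60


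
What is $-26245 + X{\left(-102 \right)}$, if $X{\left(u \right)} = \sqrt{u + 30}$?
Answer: $-26245 + 6 i \sqrt{2} \approx -26245.0 + 8.4853 i$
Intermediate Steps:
$X{\left(u \right)} = \sqrt{30 + u}$
$-26245 + X{\left(-102 \right)} = -26245 + \sqrt{30 - 102} = -26245 + \sqrt{-72} = -26245 + 6 i \sqrt{2}$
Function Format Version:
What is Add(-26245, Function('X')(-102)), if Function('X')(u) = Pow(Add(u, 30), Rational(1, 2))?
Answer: Add(-26245, Mul(6, I, Pow(2, Rational(1, 2)))) ≈ Add(-26245., Mul(8.4853, I))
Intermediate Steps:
Function('X')(u) = Pow(Add(30, u), Rational(1, 2))
Add(-26245, Function('X')(-102)) = Add(-26245, Pow(Add(30, -102), Rational(1, 2))) = Add(-26245, Pow(-72, Rational(1, 2))) = Add(-26245, Mul(6, I, Pow(2, Rational(1, 2))))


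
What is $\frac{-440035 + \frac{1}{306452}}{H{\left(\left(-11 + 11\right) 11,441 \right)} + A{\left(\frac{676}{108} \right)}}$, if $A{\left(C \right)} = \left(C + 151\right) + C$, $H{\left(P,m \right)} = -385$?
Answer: $\frac{3640939357113}{1832582960} \approx 1986.8$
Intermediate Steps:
$A{\left(C \right)} = 151 + 2 C$ ($A{\left(C \right)} = \left(151 + C\right) + C = 151 + 2 C$)
$\frac{-440035 + \frac{1}{306452}}{H{\left(\left(-11 + 11\right) 11,441 \right)} + A{\left(\frac{676}{108} \right)}} = \frac{-440035 + \frac{1}{306452}}{-385 + \left(151 + 2 \cdot \frac{676}{108}\right)} = \frac{-440035 + \frac{1}{306452}}{-385 + \left(151 + 2 \cdot 676 \cdot \frac{1}{108}\right)} = - \frac{134849605819}{306452 \left(-385 + \left(151 + 2 \cdot \frac{169}{27}\right)\right)} = - \frac{134849605819}{306452 \left(-385 + \left(151 + \frac{338}{27}\right)\right)} = - \frac{134849605819}{306452 \left(-385 + \frac{4415}{27}\right)} = - \frac{134849605819}{306452 \left(- \frac{5980}{27}\right)} = \left(- \frac{134849605819}{306452}\right) \left(- \frac{27}{5980}\right) = \frac{3640939357113}{1832582960}$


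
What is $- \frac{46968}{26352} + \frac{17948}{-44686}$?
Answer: $- \frac{53578703}{24532614} \approx -2.184$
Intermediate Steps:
$- \frac{46968}{26352} + \frac{17948}{-44686} = \left(-46968\right) \frac{1}{26352} + 17948 \left(- \frac{1}{44686}\right) = - \frac{1957}{1098} - \frac{8974}{22343} = - \frac{53578703}{24532614}$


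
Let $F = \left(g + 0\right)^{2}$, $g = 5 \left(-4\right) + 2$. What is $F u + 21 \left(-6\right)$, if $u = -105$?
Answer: $-34146$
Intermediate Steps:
$g = -18$ ($g = -20 + 2 = -18$)
$F = 324$ ($F = \left(-18 + 0\right)^{2} = \left(-18\right)^{2} = 324$)
$F u + 21 \left(-6\right) = 324 \left(-105\right) + 21 \left(-6\right) = -34020 - 126 = -34146$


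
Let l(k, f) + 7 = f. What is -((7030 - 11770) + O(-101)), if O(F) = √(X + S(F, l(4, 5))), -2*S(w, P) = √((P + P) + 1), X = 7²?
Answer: 4740 - √(196 - 2*I*√3)/2 ≈ 4733.0 + 0.061857*I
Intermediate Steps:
l(k, f) = -7 + f
X = 49
S(w, P) = -√(1 + 2*P)/2 (S(w, P) = -√((P + P) + 1)/2 = -√(2*P + 1)/2 = -√(1 + 2*P)/2)
O(F) = √(49 - I*√3/2) (O(F) = √(49 - √(1 + 2*(-7 + 5))/2) = √(49 - √(1 + 2*(-2))/2) = √(49 - √(1 - 4)/2) = √(49 - I*√3/2))
-((7030 - 11770) + O(-101)) = -((7030 - 11770) + √(196 - 2*I*√3)/2) = -(-4740 + √(196 - 2*I*√3)/2) = 4740 - √(196 - 2*I*√3)/2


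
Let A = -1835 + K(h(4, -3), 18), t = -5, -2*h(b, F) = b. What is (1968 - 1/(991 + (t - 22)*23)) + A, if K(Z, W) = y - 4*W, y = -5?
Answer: 20719/370 ≈ 55.997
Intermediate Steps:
h(b, F) = -b/2
K(Z, W) = -5 - 4*W
A = -1912 (A = -1835 + (-5 - 4*18) = -1835 + (-5 - 72) = -1835 - 77 = -1912)
(1968 - 1/(991 + (t - 22)*23)) + A = (1968 - 1/(991 + (-5 - 22)*23)) - 1912 = (1968 - 1/(991 - 27*23)) - 1912 = (1968 - 1/(991 - 621)) - 1912 = (1968 - 1/370) - 1912 = 728159/370 - 1912 = 20719/370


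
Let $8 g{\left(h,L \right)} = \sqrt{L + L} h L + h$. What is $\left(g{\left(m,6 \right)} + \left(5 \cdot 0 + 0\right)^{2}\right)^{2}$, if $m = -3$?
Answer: $\frac{3897}{64} + \frac{27 \sqrt{3}}{8} \approx 66.736$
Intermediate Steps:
$g{\left(h,L \right)} = \frac{h}{8} + \frac{h \sqrt{2} L^{\frac{3}{2}}}{8}$ ($g{\left(h,L \right)} = \frac{\sqrt{L + L} h L + h}{8} = \frac{\sqrt{2 L} h L + h}{8} = \frac{\sqrt{2} \sqrt{L} h L + h}{8} = \frac{h \sqrt{2} \sqrt{L} L + h}{8} = \frac{h \sqrt{2} L^{\frac{3}{2}} + h}{8} = \frac{h + h \sqrt{2} L^{\frac{3}{2}}}{8} = \frac{h}{8} + \frac{h \sqrt{2} L^{\frac{3}{2}}}{8}$)
$\left(g{\left(m,6 \right)} + \left(5 \cdot 0 + 0\right)^{2}\right)^{2} = \left(\frac{1}{8} \left(-3\right) \left(1 + \sqrt{2} \cdot 6^{\frac{3}{2}}\right) + \left(5 \cdot 0 + 0\right)^{2}\right)^{2} = \left(\frac{1}{8} \left(-3\right) \left(1 + \sqrt{2} \cdot 6 \sqrt{6}\right) + \left(0 + 0\right)^{2}\right)^{2} = \left(\frac{1}{8} \left(-3\right) \left(1 + 12 \sqrt{3}\right) + 0^{2}\right)^{2} = \left(\left(- \frac{3}{8} - \frac{9 \sqrt{3}}{2}\right) + 0\right)^{2} = \left(- \frac{3}{8} - \frac{9 \sqrt{3}}{2}\right)^{2}$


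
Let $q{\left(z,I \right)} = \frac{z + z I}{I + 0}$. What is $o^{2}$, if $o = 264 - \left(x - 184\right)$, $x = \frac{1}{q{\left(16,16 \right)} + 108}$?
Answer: $\frac{3135888001}{15625} \approx 2.007 \cdot 10^{5}$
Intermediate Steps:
$q{\left(z,I \right)} = \frac{z + I z}{I}$
$x = \frac{1}{125}$ ($x = \frac{1}{\left(16 + \frac{16}{16}\right) + 108} = \frac{1}{\left(16 + 16 \cdot \frac{1}{16}\right) + 108} = \frac{1}{\left(16 + 1\right) + 108} = \frac{1}{17 + 108} = \frac{1}{125} \approx 0.008$)
$o = \frac{55999}{125}$ ($o = 264 - \left(\frac{1}{125} - 184\right) = 264 - - \frac{22999}{125} = 264 + \frac{22999}{125} = \frac{55999}{125} \approx 447.99$)
$o^{2} = \left(\frac{55999}{125}\right)^{2} = \frac{3135888001}{15625}$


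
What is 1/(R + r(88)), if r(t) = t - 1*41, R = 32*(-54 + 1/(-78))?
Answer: -39/65575 ≈ -0.00059474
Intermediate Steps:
R = -67408/39 (R = 32*(-54 - 1/78) = 32*(-4213/78) = -67408/39 ≈ -1728.4)
r(t) = -41 + t (r(t) = t - 41 = -41 + t)
1/(R + r(88)) = 1/(-67408/39 + (-41 + 88)) = 1/(-67408/39 + 47) = 1/(-65575/39) = -39/65575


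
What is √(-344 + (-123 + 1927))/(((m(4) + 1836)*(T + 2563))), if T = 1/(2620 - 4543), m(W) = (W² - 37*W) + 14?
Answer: 1923*√365/4233708632 ≈ 8.6777e-6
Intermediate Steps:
m(W) = 14 + W² - 37*W
T = -1/1923 (T = 1/(-1923) = -1/1923 ≈ -0.00052002)
√(-344 + (-123 + 1927))/(((m(4) + 1836)*(T + 2563))) = √(-344 + (-123 + 1927))/((((14 + 4² - 37*4) + 1836)*(-1/1923 + 2563))) = √(-344 + 1804)/((((14 + 16 - 148) + 1836)*(4928648/1923))) = √1460/(((-118 + 1836)*(4928648/1923))) = (2*√365)/((1718*(4928648/1923))) = (2*√365)/(8467417264/1923) = (2*√365)*(1923/8467417264) = 1923*√365/4233708632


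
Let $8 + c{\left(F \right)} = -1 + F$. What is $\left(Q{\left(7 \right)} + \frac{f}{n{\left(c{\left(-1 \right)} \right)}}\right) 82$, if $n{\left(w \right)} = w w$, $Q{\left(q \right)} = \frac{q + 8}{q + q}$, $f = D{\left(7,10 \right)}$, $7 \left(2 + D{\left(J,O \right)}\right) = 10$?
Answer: $\frac{15293}{175} \approx 87.389$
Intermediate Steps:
$D{\left(J,O \right)} = - \frac{4}{7}$ ($D{\left(J,O \right)} = -2 + \frac{1}{7} \cdot 10 = -2 + \frac{10}{7} = - \frac{4}{7}$)
$f = - \frac{4}{7} \approx -0.57143$
$Q{\left(q \right)} = \frac{8 + q}{2 q}$
$c{\left(F \right)} = -9 + F$ ($c{\left(F \right)} = -8 + \left(-1 + F\right) = -9 + F$)
$n{\left(w \right)} = w^{2}$
$\left(Q{\left(7 \right)} + \frac{f}{n{\left(c{\left(-1 \right)} \right)}}\right) 82 = \left(\frac{8 + 7}{2 \cdot 7} - \frac{4}{7 \left(-9 - 1\right)^{2}}\right) 82 = \left(\frac{1}{2} \cdot \frac{1}{7} \cdot 15 - \frac{4}{7 \left(-10\right)^{2}}\right) 82 = \left(\frac{15}{14} - \frac{4}{7 \cdot 100}\right) 82 = \left(\frac{15}{14} - \frac{1}{175}\right) 82 = \frac{373}{350} \cdot 82 = \frac{15293}{175}$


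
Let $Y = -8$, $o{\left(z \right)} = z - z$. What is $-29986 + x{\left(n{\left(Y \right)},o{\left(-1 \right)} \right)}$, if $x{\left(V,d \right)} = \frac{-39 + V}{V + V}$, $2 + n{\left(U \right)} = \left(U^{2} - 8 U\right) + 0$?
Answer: $- \frac{2518795}{84} \approx -29986.0$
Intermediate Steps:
$o{\left(z \right)} = 0$
$n{\left(U \right)} = -2 + U^{2} - 8 U$ ($n{\left(U \right)} = -2 + \left(\left(U^{2} - 8 U\right) + 0\right) = -2 + \left(U^{2} - 8 U\right) = -2 + U^{2} - 8 U$)
$x{\left(V,d \right)} = \frac{-39 + V}{2 V}$
$-29986 + x{\left(n{\left(Y \right)},o{\left(-1 \right)} \right)} = -29986 + \frac{-39 - \left(-62 - 64\right)}{2 \left(-2 + \left(-8\right)^{2} - -64\right)} = -29986 + \frac{-39 + \left(-2 + 64 + 64\right)}{2 \left(-2 + 64 + 64\right)} = -29986 + \frac{-39 + 126}{2 \cdot 126} = -29986 + \frac{1}{2} \cdot \frac{1}{126} \cdot 87 = -29986 + \frac{29}{84} = - \frac{2518795}{84}$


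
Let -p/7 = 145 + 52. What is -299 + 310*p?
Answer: -427789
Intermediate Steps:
p = -1379 (p = -7*(145 + 52) = -7*197 = -1379)
-299 + 310*p = -299 + 310*(-1379) = -299 - 427490 = -427789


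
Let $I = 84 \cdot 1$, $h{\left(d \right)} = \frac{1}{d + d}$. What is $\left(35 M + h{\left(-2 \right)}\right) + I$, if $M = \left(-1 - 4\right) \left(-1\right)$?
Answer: $\frac{1035}{4} \approx 258.75$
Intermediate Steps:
$h{\left(d \right)} = \frac{1}{2 d}$
$M = 5$ ($M = \left(-5\right) \left(-1\right) = 5$)
$I = 84$
$\left(35 M + h{\left(-2 \right)}\right) + I = \left(35 \cdot 5 + \frac{1}{2 \left(-2\right)}\right) + 84 = \left(175 + \frac{1}{2} \left(- \frac{1}{2}\right)\right) + 84 = \left(175 - \frac{1}{4}\right) + 84 = \frac{699}{4} + 84 = \frac{1035}{4}$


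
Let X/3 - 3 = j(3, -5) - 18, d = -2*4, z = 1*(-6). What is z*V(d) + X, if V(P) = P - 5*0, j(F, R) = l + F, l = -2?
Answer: 6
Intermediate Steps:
z = -6
j(F, R) = -2 + F
d = -8
V(P) = P (V(P) = P + 0 = P)
X = -42 (X = 9 + 3*((-2 + 3) - 18) = 9 + 3*(1 - 18) = 9 + 3*(-17) = 9 - 51 = -42)
z*V(d) + X = -6*(-8) - 42 = 48 - 42 = 6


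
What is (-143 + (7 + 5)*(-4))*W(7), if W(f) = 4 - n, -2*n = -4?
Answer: -382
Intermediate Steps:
n = 2 (n = -1/2*(-4) = 2)
W(f) = 2 (W(f) = 4 - 1*2 = 4 - 2 = 2)
(-143 + (7 + 5)*(-4))*W(7) = (-143 + (7 + 5)*(-4))*2 = (-143 + 12*(-4))*2 = (-143 - 48)*2 = -191*2 = -382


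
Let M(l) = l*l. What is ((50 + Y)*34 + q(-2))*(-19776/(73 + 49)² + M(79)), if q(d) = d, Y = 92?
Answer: 112049184842/3721 ≈ 3.0113e+7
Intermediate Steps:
M(l) = l²
((50 + Y)*34 + q(-2))*(-19776/(73 + 49)² + M(79)) = ((50 + 92)*34 - 2)*(-19776/(73 + 49)² + 79²) = (142*34 - 2)*(-19776/(122²) + 6241) = (4828 - 2)*(-19776/14884 + 6241) = 4826*(-19776*1/14884 + 6241) = 4826*(-4944/3721 + 6241) = 4826*(23217817/3721) = 112049184842/3721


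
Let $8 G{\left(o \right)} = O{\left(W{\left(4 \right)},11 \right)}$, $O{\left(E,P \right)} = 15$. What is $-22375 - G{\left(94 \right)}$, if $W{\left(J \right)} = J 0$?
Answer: $- \frac{179015}{8} \approx -22377.0$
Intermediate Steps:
$W{\left(J \right)} = 0$
$G{\left(o \right)} = \frac{15}{8}$ ($G{\left(o \right)} = \frac{1}{8} \cdot 15 = \frac{15}{8}$)
$-22375 - G{\left(94 \right)} = -22375 - \frac{15}{8} = - \frac{179015}{8}$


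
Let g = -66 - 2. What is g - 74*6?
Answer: -512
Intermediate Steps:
g = -68
g - 74*6 = -68 - 74*6 = -68 - 444 = -512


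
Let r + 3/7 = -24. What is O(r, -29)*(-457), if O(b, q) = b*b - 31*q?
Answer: -33494444/49 ≈ -6.8356e+5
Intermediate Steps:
r = -171/7 (r = -3/7 - 24 = -171/7 ≈ -24.429)
O(b, q) = b**2 - 31*q
O(r, -29)*(-457) = ((-171/7)**2 - 31*(-29))*(-457) = (29241/49 + 899)*(-457) = (73292/49)*(-457) = -33494444/49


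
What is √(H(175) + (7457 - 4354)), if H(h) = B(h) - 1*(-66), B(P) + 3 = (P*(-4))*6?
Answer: I*√1034 ≈ 32.156*I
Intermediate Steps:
B(P) = -3 - 24*P (B(P) = -3 + (P*(-4))*6 = -3 - 4*P*6 = -3 - 24*P)
H(h) = 63 - 24*h (H(h) = (-3 - 24*h) - 1*(-66) = (-3 - 24*h) + 66 = 63 - 24*h)
√(H(175) + (7457 - 4354)) = √((63 - 24*175) + (7457 - 4354)) = √((63 - 4200) + 3103) = √(-4137 + 3103) = √(-1034) = I*√1034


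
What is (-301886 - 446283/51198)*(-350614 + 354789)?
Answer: -21510164614475/17066 ≈ -1.2604e+9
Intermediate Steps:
(-301886 - 446283/51198)*(-350614 + 354789) = (-301886 - 446283*1/51198)*4175 = (-301886 - 148761/17066)*4175 = -5152135237/17066*4175 = -21510164614475/17066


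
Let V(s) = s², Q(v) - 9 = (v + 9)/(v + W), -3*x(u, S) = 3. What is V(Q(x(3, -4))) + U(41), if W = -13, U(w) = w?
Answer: 5490/49 ≈ 112.04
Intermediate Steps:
x(u, S) = -1 (x(u, S) = -⅓*3 = -1)
Q(v) = 9 + (9 + v)/(-13 + v) (Q(v) = 9 + (v + 9)/(v - 13) = 9 + (9 + v)/(-13 + v))
V(Q(x(3, -4))) + U(41) = (2*(-54 + 5*(-1))/(-13 - 1))² + 41 = (2*(-54 - 5)/(-14))² + 41 = (2*(-1/14)*(-59))² + 41 = (59/7)² + 41 = 3481/49 + 41 = 5490/49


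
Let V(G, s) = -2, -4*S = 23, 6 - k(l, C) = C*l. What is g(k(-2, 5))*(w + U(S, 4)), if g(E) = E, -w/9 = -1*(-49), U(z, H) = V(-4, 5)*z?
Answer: -6872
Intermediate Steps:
k(l, C) = 6 - C*l
S = -23/4 (S = -1/4*23 = -23/4 ≈ -5.7500)
U(z, H) = -2*z
w = -441 (w = -(-9)*(-49) = -9*49 = -441)
g(k(-2, 5))*(w + U(S, 4)) = (6 - 1*5*(-2))*(-441 - 2*(-23/4)) = (6 + 10)*(-441 + 23/2) = 16*(-859/2) = -6872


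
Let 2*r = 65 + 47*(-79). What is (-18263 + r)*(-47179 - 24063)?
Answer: 1431038054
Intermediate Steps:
r = -1824 (r = (65 + 47*(-79))/2 = (65 - 3713)/2 = (½)*(-3648) = -1824)
(-18263 + r)*(-47179 - 24063) = (-18263 - 1824)*(-47179 - 24063) = -20087*(-71242) = 1431038054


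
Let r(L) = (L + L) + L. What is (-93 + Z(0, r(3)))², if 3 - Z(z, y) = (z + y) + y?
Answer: 11664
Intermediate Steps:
r(L) = 3*L (r(L) = 2*L + L = 3*L)
Z(z, y) = 3 - z - 2*y (Z(z, y) = 3 - ((z + y) + y) = 3 - ((y + z) + y) = 3 - (z + 2*y) = 3 + (-z - 2*y) = 3 - z - 2*y)
(-93 + Z(0, r(3)))² = (-93 + (3 - 1*0 - 6*3))² = (-93 + (3 + 0 - 2*9))² = (-93 + (3 + 0 - 18))² = (-93 - 15)² = (-108)² = 11664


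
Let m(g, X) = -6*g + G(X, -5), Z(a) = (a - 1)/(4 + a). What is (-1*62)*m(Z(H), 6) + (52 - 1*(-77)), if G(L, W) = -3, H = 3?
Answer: 2949/7 ≈ 421.29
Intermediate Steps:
Z(a) = (-1 + a)/(4 + a)
m(g, X) = -3 - 6*g (m(g, X) = -6*g - 3 = -3 - 6*g)
(-1*62)*m(Z(H), 6) + (52 - 1*(-77)) = (-1*62)*(-3 - 6*(-1 + 3)/(4 + 3)) + (52 - 1*(-77)) = -62*(-3 - 6*2/7) + (52 + 77) = -62*(-3 - 6*2/7) + 129 = -62*(-3 - 12/7) + 129 = -62*(-33/7) + 129 = 2046/7 + 129 = 2949/7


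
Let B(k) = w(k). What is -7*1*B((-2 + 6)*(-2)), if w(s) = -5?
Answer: 35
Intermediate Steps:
B(k) = -5
-7*1*B((-2 + 6)*(-2)) = -7*1*(-5) = -7*(-5) = -1*(-35) = 35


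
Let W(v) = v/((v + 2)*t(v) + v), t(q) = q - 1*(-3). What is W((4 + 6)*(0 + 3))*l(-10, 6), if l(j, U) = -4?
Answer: -20/181 ≈ -0.11050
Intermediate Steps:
t(q) = 3 + q (t(q) = q + 3 = 3 + q)
W(v) = v/(v + (2 + v)*(3 + v)) (W(v) = v/((v + 2)*(3 + v) + v) = v/((2 + v)*(3 + v) + v) = v/(v + (2 + v)*(3 + v)))
W((4 + 6)*(0 + 3))*l(-10, 6) = (((4 + 6)*(0 + 3))/(6 + ((4 + 6)*(0 + 3))**2 + 6*((4 + 6)*(0 + 3))))*(-4) = ((10*3)/(6 + (10*3)**2 + 6*(10*3)))*(-4) = (30/(6 + 30**2 + 6*30))*(-4) = (30/(6 + 900 + 180))*(-4) = (30/1086)*(-4) = (30*(1/1086))*(-4) = (5/181)*(-4) = -20/181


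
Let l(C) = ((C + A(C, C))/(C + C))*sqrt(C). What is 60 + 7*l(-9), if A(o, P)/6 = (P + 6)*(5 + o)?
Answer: 60 - 147*I/2 ≈ 60.0 - 73.5*I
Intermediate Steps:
A(o, P) = 6*(5 + o)*(6 + P) (A(o, P) = 6*((P + 6)*(5 + o)) = 6*((6 + P)*(5 + o)) = 6*((5 + o)*(6 + P)) = 6*(5 + o)*(6 + P))
l(C) = (180 + 6*C**2 + 67*C)/(2*sqrt(C)) (l(C) = ((C + (180 + 30*C + 36*C + 6*C*C))/(C + C))*sqrt(C) = ((C + (180 + 30*C + 36*C + 6*C**2))/((2*C)))*sqrt(C) = ((C + (180 + 6*C**2 + 66*C))*(1/(2*C)))*sqrt(C) = ((180 + 6*C**2 + 67*C)*(1/(2*C)))*sqrt(C) = ((180 + 6*C**2 + 67*C)/(2*C))*sqrt(C) = (180 + 6*C**2 + 67*C)/(2*sqrt(C)))
60 + 7*l(-9) = 60 + 7*((180 + 6*(-9)**2 + 67*(-9))/(2*sqrt(-9))) = 60 + 7*((-I/3)*(180 + 6*81 - 603)/2) = 60 + 7*((-I/3)*(180 + 486 - 603)/2) = 60 + 7*((1/2)*(-I/3)*63) = 60 + 7*(-21*I/2) = 60 - 147*I/2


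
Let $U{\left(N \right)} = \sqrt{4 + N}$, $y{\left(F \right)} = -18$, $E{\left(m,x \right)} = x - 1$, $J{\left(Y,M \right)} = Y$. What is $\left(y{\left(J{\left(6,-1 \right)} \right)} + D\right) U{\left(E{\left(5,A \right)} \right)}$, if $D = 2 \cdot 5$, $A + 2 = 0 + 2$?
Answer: $- 8 \sqrt{3} \approx -13.856$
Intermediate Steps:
$A = 0$ ($A = -2 + \left(0 + 2\right) = -2 + 2 = 0$)
$E{\left(m,x \right)} = -1 + x$
$D = 10$
$\left(y{\left(J{\left(6,-1 \right)} \right)} + D\right) U{\left(E{\left(5,A \right)} \right)} = \left(-18 + 10\right) \sqrt{4 + \left(-1 + 0\right)} = - 8 \sqrt{4 - 1} = - 8 \sqrt{3}$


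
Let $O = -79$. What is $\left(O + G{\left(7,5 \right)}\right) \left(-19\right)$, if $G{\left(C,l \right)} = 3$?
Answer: $1444$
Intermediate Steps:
$\left(O + G{\left(7,5 \right)}\right) \left(-19\right) = \left(-79 + 3\right) \left(-19\right) = \left(-76\right) \left(-19\right) = 1444$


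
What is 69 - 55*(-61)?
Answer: 3424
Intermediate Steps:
69 - 55*(-61) = 69 + 3355 = 3424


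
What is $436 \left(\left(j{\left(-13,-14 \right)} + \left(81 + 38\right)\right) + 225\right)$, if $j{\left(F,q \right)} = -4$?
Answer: $148240$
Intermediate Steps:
$436 \left(\left(j{\left(-13,-14 \right)} + \left(81 + 38\right)\right) + 225\right) = 436 \left(\left(-4 + \left(81 + 38\right)\right) + 225\right) = 436 \left(\left(-4 + 119\right) + 225\right) = 436 \left(115 + 225\right) = 436 \cdot 340 = 148240$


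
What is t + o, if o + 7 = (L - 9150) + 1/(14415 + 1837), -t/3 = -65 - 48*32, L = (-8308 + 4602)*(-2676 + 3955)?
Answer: -77104818655/16252 ≈ -4.7443e+6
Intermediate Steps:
L = -4739974 (L = -3706*1279 = -4739974)
t = 4803 (t = -3*(-65 - 48*32) = -3*(-65 - 1536) = -3*(-1601) = 4803)
o = -77182877011/16252 (o = -7 + ((-4739974 - 9150) + 1/(14415 + 1837)) = -7 + (-4749124 + 1/16252) = -7 - 77182763247/16252 = -77182877011/16252 ≈ -4.7491e+6)
t + o = 4803 - 77182877011/16252 = -77104818655/16252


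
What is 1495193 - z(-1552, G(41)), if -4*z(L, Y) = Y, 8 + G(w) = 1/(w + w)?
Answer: 490422649/328 ≈ 1.4952e+6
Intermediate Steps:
G(w) = -8 + 1/(2*w) (G(w) = -8 + 1/(w + w) = -8 + 1/(2*w))
z(L, Y) = -Y/4
1495193 - z(-1552, G(41)) = 1495193 - (-1)*(-8 + (1/2)/41)/4 = 1495193 - (-1)*(-8 + (1/2)*(1/41))/4 = 1495193 - (-1)*(-8 + 1/82)/4 = 1495193 - (-1)*(-655)/(4*82) = 1495193 - 1*655/328 = 1495193 - 655/328 = 490422649/328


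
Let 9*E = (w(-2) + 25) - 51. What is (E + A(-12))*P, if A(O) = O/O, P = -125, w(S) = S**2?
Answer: 1625/9 ≈ 180.56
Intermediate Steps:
E = -22/9 (E = (((-2)**2 + 25) - 51)/9 = ((4 + 25) - 51)/9 = (29 - 51)/9 = (1/9)*(-22) = -22/9 ≈ -2.4444)
A(O) = 1
(E + A(-12))*P = (-22/9 + 1)*(-125) = -13/9*(-125) = 1625/9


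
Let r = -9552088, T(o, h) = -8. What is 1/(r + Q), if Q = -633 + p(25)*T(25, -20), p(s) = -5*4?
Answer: -1/9552561 ≈ -1.0468e-7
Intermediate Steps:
p(s) = -20
Q = -473 (Q = -633 - 20*(-8) = -633 + 160 = -473)
1/(r + Q) = 1/(-9552088 - 473) = 1/(-9552561) = -1/9552561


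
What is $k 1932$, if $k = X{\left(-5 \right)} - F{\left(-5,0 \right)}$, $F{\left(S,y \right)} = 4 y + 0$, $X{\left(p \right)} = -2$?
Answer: $-3864$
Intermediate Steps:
$F{\left(S,y \right)} = 4 y$
$k = -2$ ($k = -2 - 4 \cdot 0 = -2 - 0 = -2 + 0 = -2$)
$k 1932 = \left(-2\right) 1932 = -3864$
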